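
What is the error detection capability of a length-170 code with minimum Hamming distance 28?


Detection capability = d_min - 1 = 28 - 1 = 27

27 errors


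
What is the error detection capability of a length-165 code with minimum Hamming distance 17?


Detection capability = d_min - 1 = 17 - 1 = 16

16 errors


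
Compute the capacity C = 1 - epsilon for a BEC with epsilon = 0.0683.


C = 1 - epsilon = 1 - 0.0683 = 0.9317

0.9317 bits


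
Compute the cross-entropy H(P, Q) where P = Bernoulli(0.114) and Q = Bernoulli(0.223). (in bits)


H(P,Q) = -p*log2(q) - (1-p)*log2(1-q). -0.114*log2(0.223) = 0.246797; -0.886*log2(0.777) = 0.322516. H(P,Q) = 0.246797 + 0.322516 = 0.5693

0.5693 bits


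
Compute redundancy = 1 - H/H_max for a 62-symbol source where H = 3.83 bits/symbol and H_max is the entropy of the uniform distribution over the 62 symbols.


H_max = log2(K) = log2(62) = 5.9542 bits/symbol. Redundancy = 1 - H/H_max = 1 - 3.83/5.9542 = 1 - 0.6432 = 0.3568

0.3568


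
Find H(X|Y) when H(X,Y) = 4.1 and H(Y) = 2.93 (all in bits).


H(X|Y) = H(X,Y) - H(Y) = 4.1 - 2.93 = 1.17

1.17 bits


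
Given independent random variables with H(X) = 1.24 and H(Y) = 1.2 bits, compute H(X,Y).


For independent variables, H(X,Y) = H(X) + H(Y) = 1.24 + 1.2 = 2.44

2.44 bits


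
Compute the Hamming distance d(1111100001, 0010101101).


Count differing positions: ^ ^ . ^ . . ^ ^ . . = 5 differences

5


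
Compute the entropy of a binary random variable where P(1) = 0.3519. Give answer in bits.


H = -p*log2(p) - (1-p)*log2(1-p). -0.3519*log2(0.3519) = 0.530230; -0.6481*log2(0.6481) = 0.405524. H = 0.530230 + 0.405524 = 0.9358

0.9358 bits


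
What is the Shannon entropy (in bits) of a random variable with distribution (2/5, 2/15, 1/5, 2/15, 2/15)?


H = -sum(p_i * log2(p_i)). Terms: -(2/5)*log2(2/5) = 0.528771; -(2/15)*log2(2/15) = 0.387585; -(1/5)*log2(1/5) = 0.464386; -(2/15)*log2(2/15) = 0.387585; -(2/15)*log2(2/15) = 0.387585. H = 0.528771 + 0.387585 + 0.464386 + 0.387585 + 0.387585 = 2.1559

2.1559 bits


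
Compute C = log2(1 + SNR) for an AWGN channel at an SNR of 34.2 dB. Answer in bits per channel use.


SNR_linear = 10^(34.2/10) = 2630.268; C = log2(1 + SNR_linear) = log2(1 + 2630.268) = 11.3615

11.3615 bits/channel use


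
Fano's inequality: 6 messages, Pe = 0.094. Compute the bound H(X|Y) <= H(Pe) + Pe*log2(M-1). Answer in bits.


H(Pe) = -Pe*log2(Pe) - (1-Pe)*log2(1-Pe) = -0.094*log2(0.094) - 0.906*log2(0.906) = 0.320652 + 0.129030 = 0.4497. Pe*log2(M-1) = 0.094*log2(5) = 0.218261. Bound = H(Pe) + Pe*log2(M-1) = 0.320652 + 0.129030 + 0.218261 = 0.6679

0.6679 bits


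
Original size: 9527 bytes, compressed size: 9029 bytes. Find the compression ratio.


Ratio = original / compressed = 9527 / 9029 = 1.0552

1.0552


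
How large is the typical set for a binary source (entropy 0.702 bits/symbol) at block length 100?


log2|A_typical| = nH = 100 * 0.702 = 70.2, so |A_typical| ~ 2^70.2 = 1.356e+21

1.356e+21


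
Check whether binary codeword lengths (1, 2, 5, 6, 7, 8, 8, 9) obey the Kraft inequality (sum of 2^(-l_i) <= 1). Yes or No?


Kraft sum = sum(2^(-l_i)) = 0.8145, need <= 1. Result: satisfied (a binary prefix-free code with these lengths exists)

Yes


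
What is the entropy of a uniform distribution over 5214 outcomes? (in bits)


H = log2(n) = log2(5214) = 12.3482

12.3482 bits


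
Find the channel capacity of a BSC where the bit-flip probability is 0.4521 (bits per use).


H(p) = -p*log2(p) - (1-p)*log2(1-p) = -0.4521*log2(0.4521) - 0.5479*log2(0.5479) = 0.517784 + 0.475586 = 0.9934. C = 1 - H(p) = 1 - 0.9934 = 0.0066

0.0066 bits


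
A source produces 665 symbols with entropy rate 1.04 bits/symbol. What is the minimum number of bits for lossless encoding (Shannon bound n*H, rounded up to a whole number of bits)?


Minimum bits >= n * H = 665 * 1.04 = 691.6, rounded up to a whole number of bits = 692

692 bits


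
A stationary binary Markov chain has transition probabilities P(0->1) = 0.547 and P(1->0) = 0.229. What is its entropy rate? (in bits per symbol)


Stationary distribution: pi_0 = p10/(p01+p10) = 0.2951, pi_1 = 0.7049. Entropy rate H' = pi_0*H(p01) + pi_1*H(p10) = 0.2951*0.9936 + 0.7049*0.7763 = 0.8404

0.8404 bits/symbol


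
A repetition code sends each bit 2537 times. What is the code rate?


Rate = k/n = 1/2537

1/2537


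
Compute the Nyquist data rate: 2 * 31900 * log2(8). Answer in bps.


Rate = 2 * B * log2(M) = 2 * 31900 * 3.0 = 191400.0

191400.0 bps


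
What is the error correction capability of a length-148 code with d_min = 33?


Correction capability = floor((d-1)/2) = floor((33-1)/2) = 16

16 errors


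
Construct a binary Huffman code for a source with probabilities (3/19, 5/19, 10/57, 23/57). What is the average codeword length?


Huffman construction (repeatedly merge the two least-probable nodes; each merge adds 1 bit to every symbol beneath it): 3/19 + 10/57 = 1/3; 5/19 + 1/3 = 34/57; 23/57 + 34/57 = 1. Resulting codeword lengths (in the order the probabilities were given): (3, 2, 3, 1). L_avg = sum(p_i * l_i) = 3/19*3 + 5/19*2 + 10/57*3 + 23/57*1 = 110/57 = 1.9298

1.9298 bits


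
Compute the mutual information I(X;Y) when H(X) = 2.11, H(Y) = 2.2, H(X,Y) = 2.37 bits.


I(X;Y) = H(X) + H(Y) - H(X,Y) = 2.11 + 2.2 - 2.37 = 1.94

1.94 bits


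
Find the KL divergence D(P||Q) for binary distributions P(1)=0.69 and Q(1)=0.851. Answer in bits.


KL = p*log2(p/q) + (1-p)*log2((1-p)/(1-q)) = 0.69*log2(0.69/0.851) + 0.31*log2(0.31/0.149) = 0.1189

0.1189 bits


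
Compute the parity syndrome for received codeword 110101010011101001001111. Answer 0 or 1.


Syndrome = XOR of all bits = 1 XOR 1 XOR 0 XOR 1 XOR 0 XOR 1 XOR 0 XOR 1 XOR 0 XOR 0 XOR 1 XOR 1 XOR 1 XOR 0 XOR 1 XOR 0 XOR 0 XOR 1 XOR 0 XOR 0 XOR 1 XOR 1 XOR 1 XOR 1 = 0

0


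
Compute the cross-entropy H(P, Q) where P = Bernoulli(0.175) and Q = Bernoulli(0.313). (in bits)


H(P,Q) = -p*log2(q) - (1-p)*log2(1-q). -0.175*log2(0.313) = 0.293259; -0.825*log2(0.687) = 0.446835. H(P,Q) = 0.293259 + 0.446835 = 0.7401

0.7401 bits


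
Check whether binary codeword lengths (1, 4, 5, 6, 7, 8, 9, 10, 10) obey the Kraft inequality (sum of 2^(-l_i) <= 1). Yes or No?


Kraft sum = sum(2^(-l_i)) = 0.625, need <= 1. Result: satisfied (a binary prefix-free code with these lengths exists)

Yes


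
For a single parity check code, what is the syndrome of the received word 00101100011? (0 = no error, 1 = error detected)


Syndrome = XOR of all bits = 0 XOR 0 XOR 1 XOR 0 XOR 1 XOR 1 XOR 0 XOR 0 XOR 0 XOR 1 XOR 1 = 1

1


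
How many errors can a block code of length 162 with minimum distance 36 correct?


Correction capability = floor((d-1)/2) = floor((36-1)/2) = 17

17 errors


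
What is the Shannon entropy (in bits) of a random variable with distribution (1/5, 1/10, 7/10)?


H = -sum(p_i * log2(p_i)). Terms: -(1/5)*log2(1/5) = 0.464386; -(1/10)*log2(1/10) = 0.332193; -(7/10)*log2(7/10) = 0.360201. H = 0.464386 + 0.332193 + 0.360201 = 1.1568

1.1568 bits


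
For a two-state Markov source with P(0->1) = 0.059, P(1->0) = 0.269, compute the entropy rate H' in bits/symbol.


Stationary distribution: pi_0 = p10/(p01+p10) = 0.8201, pi_1 = 0.1799. Entropy rate H' = pi_0*H(p01) + pi_1*H(p10) = 0.8201*0.3235 + 0.1799*0.84 = 0.4164

0.4164 bits/symbol


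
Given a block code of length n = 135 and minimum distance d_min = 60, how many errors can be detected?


Detection capability = d_min - 1 = 60 - 1 = 59

59 errors


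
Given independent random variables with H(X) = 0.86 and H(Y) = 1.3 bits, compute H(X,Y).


For independent variables, H(X,Y) = H(X) + H(Y) = 0.86 + 1.3 = 2.16

2.16 bits


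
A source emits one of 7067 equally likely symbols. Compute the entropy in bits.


H = log2(n) = log2(7067) = 12.7869

12.7869 bits


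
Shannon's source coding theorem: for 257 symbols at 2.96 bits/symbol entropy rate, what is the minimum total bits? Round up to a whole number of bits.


Minimum bits >= n * H = 257 * 2.96 = 760.72, rounded up to a whole number of bits = 761

761 bits


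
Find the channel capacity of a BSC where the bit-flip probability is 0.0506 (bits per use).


H(p) = -p*log2(p) - (1-p)*log2(1-p) = -0.0506*log2(0.0506) - 0.9494*log2(0.9494) = 0.217819 + 0.071121 = 0.2889. C = 1 - H(p) = 1 - 0.2889 = 0.7111

0.7111 bits


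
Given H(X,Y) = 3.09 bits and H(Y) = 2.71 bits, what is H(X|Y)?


H(X|Y) = H(X,Y) - H(Y) = 3.09 - 2.71 = 0.38

0.38 bits


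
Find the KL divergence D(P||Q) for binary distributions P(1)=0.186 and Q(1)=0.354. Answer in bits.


KL = p*log2(p/q) + (1-p)*log2((1-p)/(1-q)) = 0.186*log2(0.186/0.354) + 0.814*log2(0.814/0.646) = 0.0988

0.0988 bits


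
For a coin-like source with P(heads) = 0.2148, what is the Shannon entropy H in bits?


H = -p*log2(p) - (1-p)*log2(1-p). -0.2148*log2(0.2148) = 0.476627; -0.7852*log2(0.7852) = 0.273931. H = 0.476627 + 0.273931 = 0.7506

0.7506 bits


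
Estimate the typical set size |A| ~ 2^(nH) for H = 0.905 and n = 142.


log2|A_typical| = nH = 142 * 0.905 = 128.51, so |A_typical| ~ 2^128.51 = 4.846e+38

4.846e+38


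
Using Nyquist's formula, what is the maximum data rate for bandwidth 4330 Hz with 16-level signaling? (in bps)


Rate = 2 * B * log2(M) = 2 * 4330 * 4.0 = 34640.0

34640.0 bps


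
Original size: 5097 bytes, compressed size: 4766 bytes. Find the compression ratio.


Ratio = original / compressed = 5097 / 4766 = 1.0695

1.0695


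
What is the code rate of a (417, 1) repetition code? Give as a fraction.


Rate = k/n = 1/417

1/417


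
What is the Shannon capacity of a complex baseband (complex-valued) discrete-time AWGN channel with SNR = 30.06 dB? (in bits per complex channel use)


SNR_linear = 10^(30.06/10) = 1013.9114; C = log2(1 + SNR_linear) = log2(1 + 1013.9114) = 9.9871

9.9871 bits/channel use


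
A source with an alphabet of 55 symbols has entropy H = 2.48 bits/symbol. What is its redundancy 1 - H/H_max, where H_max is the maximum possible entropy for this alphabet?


H_max = log2(K) = log2(55) = 5.7814 bits/symbol. Redundancy = 1 - H/H_max = 1 - 2.48/5.7814 = 1 - 0.429 = 0.571

0.571


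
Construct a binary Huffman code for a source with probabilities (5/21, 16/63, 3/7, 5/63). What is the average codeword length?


Huffman construction (repeatedly merge the two least-probable nodes; each merge adds 1 bit to every symbol beneath it): 5/63 + 5/21 = 20/63; 16/63 + 20/63 = 4/7; 3/7 + 4/7 = 1. Resulting codeword lengths (in the order the probabilities were given): (3, 2, 1, 3). L_avg = sum(p_i * l_i) = 5/21*3 + 16/63*2 + 3/7*1 + 5/63*3 = 17/9 = 1.8889

1.8889 bits


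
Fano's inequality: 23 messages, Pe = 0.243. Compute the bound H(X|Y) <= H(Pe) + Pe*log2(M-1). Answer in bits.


H(Pe) = -Pe*log2(Pe) - (1-Pe)*log2(1-Pe) = -0.243*log2(0.243) - 0.757*log2(0.757) = 0.495956 + 0.304038 = 0.8. Pe*log2(M-1) = 0.243*log2(22) = 1.083642. Bound = H(Pe) + Pe*log2(M-1) = 0.495956 + 0.304038 + 1.083642 = 1.8836

1.8836 bits


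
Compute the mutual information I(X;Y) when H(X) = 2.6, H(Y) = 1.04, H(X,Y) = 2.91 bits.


I(X;Y) = H(X) + H(Y) - H(X,Y) = 2.6 + 1.04 - 2.91 = 0.73

0.73 bits


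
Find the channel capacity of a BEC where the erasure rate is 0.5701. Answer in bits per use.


C = 1 - epsilon = 1 - 0.5701 = 0.4299

0.4299 bits


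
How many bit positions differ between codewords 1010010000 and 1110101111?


Count differing positions: . ^ . . ^ ^ ^ ^ ^ ^ = 7 differences

7


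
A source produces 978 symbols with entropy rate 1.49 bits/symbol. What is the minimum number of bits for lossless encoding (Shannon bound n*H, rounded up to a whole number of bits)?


Minimum bits >= n * H = 978 * 1.49 = 1457.22, rounded up to a whole number of bits = 1458

1458 bits


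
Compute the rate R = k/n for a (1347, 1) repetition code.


Rate = k/n = 1/1347

1/1347


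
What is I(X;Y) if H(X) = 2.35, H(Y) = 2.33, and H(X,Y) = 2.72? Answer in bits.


I(X;Y) = H(X) + H(Y) - H(X,Y) = 2.35 + 2.33 - 2.72 = 1.96

1.96 bits


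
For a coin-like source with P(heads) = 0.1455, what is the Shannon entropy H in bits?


H = -p*log2(p) - (1-p)*log2(1-p). -0.1455*log2(0.1455) = 0.404622; -0.8545*log2(0.8545) = 0.193841. H = 0.404622 + 0.193841 = 0.5985

0.5985 bits


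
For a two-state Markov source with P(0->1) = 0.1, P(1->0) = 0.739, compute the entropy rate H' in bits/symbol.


Stationary distribution: pi_0 = p10/(p01+p10) = 0.8808, pi_1 = 0.1192. Entropy rate H' = pi_0*H(p01) + pi_1*H(p10) = 0.8808*0.469 + 0.1192*0.8283 = 0.5118

0.5118 bits/symbol


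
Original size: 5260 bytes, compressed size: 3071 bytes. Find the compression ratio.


Ratio = original / compressed = 5260 / 3071 = 1.7128

1.7128


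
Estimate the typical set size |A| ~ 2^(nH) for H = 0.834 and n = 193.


log2|A_typical| = nH = 193 * 0.834 = 160.962, so |A_typical| ~ 2^160.962 = 2.847e+48

2.847e+48


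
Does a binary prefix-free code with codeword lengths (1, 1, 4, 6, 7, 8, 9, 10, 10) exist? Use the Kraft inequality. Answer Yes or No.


Kraft sum = sum(2^(-l_i)) = 1.0938, need <= 1. Result: violated (a binary prefix-free code with these lengths cannot exist)

No


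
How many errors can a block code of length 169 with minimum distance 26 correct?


Correction capability = floor((d-1)/2) = floor((26-1)/2) = 12

12 errors


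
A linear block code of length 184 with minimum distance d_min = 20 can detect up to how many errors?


Detection capability = d_min - 1 = 20 - 1 = 19

19 errors


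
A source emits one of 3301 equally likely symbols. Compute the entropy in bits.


H = log2(n) = log2(3301) = 11.6887

11.6887 bits


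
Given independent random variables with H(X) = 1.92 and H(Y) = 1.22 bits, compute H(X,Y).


For independent variables, H(X,Y) = H(X) + H(Y) = 1.92 + 1.22 = 3.14

3.14 bits


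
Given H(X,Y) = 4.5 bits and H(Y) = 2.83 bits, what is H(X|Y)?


H(X|Y) = H(X,Y) - H(Y) = 4.5 - 2.83 = 1.67

1.67 bits


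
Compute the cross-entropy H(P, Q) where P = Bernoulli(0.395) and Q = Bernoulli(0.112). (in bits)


H(P,Q) = -p*log2(q) - (1-p)*log2(1-q). -0.395*log2(0.112) = 1.247580; -0.605*log2(0.888) = 0.103678. H(P,Q) = 1.247580 + 0.103678 = 1.3513

1.3513 bits


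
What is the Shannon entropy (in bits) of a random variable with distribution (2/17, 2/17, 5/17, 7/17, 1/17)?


H = -sum(p_i * log2(p_i)). Terms: -(2/17)*log2(2/17) = 0.363231; -(2/17)*log2(2/17) = 0.363231; -(5/17)*log2(5/17) = 0.519275; -(7/17)*log2(7/17) = 0.527103; -(1/17)*log2(1/17) = 0.240439. H = 0.363231 + 0.363231 + 0.519275 + 0.527103 + 0.240439 = 2.0133

2.0133 bits


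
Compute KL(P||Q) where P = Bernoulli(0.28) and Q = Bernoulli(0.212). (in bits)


KL = p*log2(p/q) + (1-p)*log2((1-p)/(1-q)) = 0.28*log2(0.28/0.212) + 0.72*log2(0.72/0.788) = 0.0186

0.0186 bits


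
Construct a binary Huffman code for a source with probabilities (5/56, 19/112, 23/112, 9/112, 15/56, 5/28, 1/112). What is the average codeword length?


Huffman construction (repeatedly merge the two least-probable nodes; each merge adds 1 bit to every symbol beneath it): 1/112 + 9/112 = 5/56; 5/56 + 5/56 = 5/28; 19/112 + 5/28 = 39/112; 5/28 + 23/112 = 43/112; 15/56 + 39/112 = 69/112; 43/112 + 69/112 = 1. Resulting codeword lengths (in the order the probabilities were given): (3, 3, 2, 4, 2, 3, 4). L_avg = sum(p_i * l_i) = 5/56*3 + 19/112*3 + 23/112*2 + 9/112*4 + 15/56*2 + 5/28*3 + 1/112*4 = 293/112 = 2.6161

2.6161 bits


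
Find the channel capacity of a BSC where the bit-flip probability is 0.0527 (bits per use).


H(p) = -p*log2(p) - (1-p)*log2(1-p) = -0.0527*log2(0.0527) - 0.9473*log2(0.9473) = 0.223767 + 0.073990 = 0.2978. C = 1 - H(p) = 1 - 0.2978 = 0.7022

0.7022 bits


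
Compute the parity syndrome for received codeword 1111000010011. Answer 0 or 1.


Syndrome = XOR of all bits = 1 XOR 1 XOR 1 XOR 1 XOR 0 XOR 0 XOR 0 XOR 0 XOR 1 XOR 0 XOR 0 XOR 1 XOR 1 = 1

1


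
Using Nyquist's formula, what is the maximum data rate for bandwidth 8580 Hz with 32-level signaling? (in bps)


Rate = 2 * B * log2(M) = 2 * 8580 * 5.0 = 85800.0

85800.0 bps


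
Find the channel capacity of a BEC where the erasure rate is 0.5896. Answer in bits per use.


C = 1 - epsilon = 1 - 0.5896 = 0.4104

0.4104 bits


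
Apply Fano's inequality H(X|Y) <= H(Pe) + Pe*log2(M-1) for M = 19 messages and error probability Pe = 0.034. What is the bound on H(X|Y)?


H(Pe) = -Pe*log2(Pe) - (1-Pe)*log2(1-Pe) = -0.034*log2(0.034) - 0.966*log2(0.966) = 0.165863 + 0.048208 = 0.2141. Pe*log2(M-1) = 0.034*log2(18) = 0.141777. Bound = H(Pe) + Pe*log2(M-1) = 0.165863 + 0.048208 + 0.141777 = 0.3558

0.3558 bits


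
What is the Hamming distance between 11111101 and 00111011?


Count differing positions: ^ ^ . . . ^ ^ . = 4 differences

4


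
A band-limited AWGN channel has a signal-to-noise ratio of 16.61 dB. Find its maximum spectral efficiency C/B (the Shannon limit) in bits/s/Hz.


SNR_linear = 10^(16.61/10) = 45.8142; C/B = log2(1 + SNR_linear) = log2(1 + 45.8142) = 5.5489

5.5489 bits/s/Hz


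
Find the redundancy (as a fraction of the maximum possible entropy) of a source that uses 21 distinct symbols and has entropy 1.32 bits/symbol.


H_max = log2(K) = log2(21) = 4.3923 bits/symbol. Redundancy = 1 - H/H_max = 1 - 1.32/4.3923 = 1 - 0.3005 = 0.6995

0.6995


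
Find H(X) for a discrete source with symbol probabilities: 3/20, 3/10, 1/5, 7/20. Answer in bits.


H = -sum(p_i * log2(p_i)). Terms: -(3/20)*log2(3/20) = 0.410545; -(3/10)*log2(3/10) = 0.521090; -(1/5)*log2(1/5) = 0.464386; -(7/20)*log2(7/20) = 0.530101. H = 0.410545 + 0.521090 + 0.464386 + 0.530101 = 1.9261

1.9261 bits


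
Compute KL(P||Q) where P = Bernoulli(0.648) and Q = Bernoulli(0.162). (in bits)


KL = p*log2(p/q) + (1-p)*log2((1-p)/(1-q)) = 0.648*log2(0.648/0.162) + 0.352*log2(0.352/0.838) = 0.8555

0.8555 bits


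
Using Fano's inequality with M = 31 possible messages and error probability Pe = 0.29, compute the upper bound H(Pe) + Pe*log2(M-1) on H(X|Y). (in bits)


H(Pe) = -Pe*log2(Pe) - (1-Pe)*log2(1-Pe) = -0.29*log2(0.29) - 0.71*log2(0.71) = 0.517904 + 0.350817 = 0.8687. Pe*log2(M-1) = 0.29*log2(30) = 1.422998. Bound = H(Pe) + Pe*log2(M-1) = 0.517904 + 0.350817 + 1.422998 = 2.2917

2.2917 bits


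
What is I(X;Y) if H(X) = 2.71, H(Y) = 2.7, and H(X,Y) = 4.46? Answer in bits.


I(X;Y) = H(X) + H(Y) - H(X,Y) = 2.71 + 2.7 - 4.46 = 0.95

0.95 bits


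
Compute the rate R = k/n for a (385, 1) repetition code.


Rate = k/n = 1/385

1/385


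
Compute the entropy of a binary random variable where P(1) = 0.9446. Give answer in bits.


H = -p*log2(p) - (1-p)*log2(1-p). -0.9446*log2(0.9446) = 0.077669; -0.0554*log2(0.0554) = 0.231238. H = 0.077669 + 0.231238 = 0.3089

0.3089 bits


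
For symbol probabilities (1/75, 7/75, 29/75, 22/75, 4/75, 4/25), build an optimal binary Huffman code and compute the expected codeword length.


Huffman construction (repeatedly merge the two least-probable nodes; each merge adds 1 bit to every symbol beneath it): 1/75 + 4/75 = 1/15; 1/15 + 7/75 = 4/25; 4/25 + 4/25 = 8/25; 22/75 + 8/25 = 46/75; 29/75 + 46/75 = 1. Resulting codeword lengths (in the order the probabilities were given): (5, 4, 1, 2, 5, 3). L_avg = sum(p_i * l_i) = 1/75*5 + 7/75*4 + 29/75*1 + 22/75*2 + 4/75*5 + 4/25*3 = 54/25 = 2.16

2.16 bits


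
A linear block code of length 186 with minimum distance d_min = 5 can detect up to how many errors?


Detection capability = d_min - 1 = 5 - 1 = 4

4 errors


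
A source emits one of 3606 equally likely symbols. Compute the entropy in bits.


H = log2(n) = log2(3606) = 11.8162

11.8162 bits


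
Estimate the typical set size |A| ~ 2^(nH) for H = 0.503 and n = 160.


log2|A_typical| = nH = 160 * 0.503 = 80.48, so |A_typical| ~ 2^80.48 = 1.686e+24

1.686e+24


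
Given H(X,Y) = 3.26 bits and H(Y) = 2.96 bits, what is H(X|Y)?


H(X|Y) = H(X,Y) - H(Y) = 3.26 - 2.96 = 0.3

0.3 bits


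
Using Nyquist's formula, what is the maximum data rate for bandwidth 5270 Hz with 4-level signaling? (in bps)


Rate = 2 * B * log2(M) = 2 * 5270 * 2.0 = 21080.0

21080.0 bps


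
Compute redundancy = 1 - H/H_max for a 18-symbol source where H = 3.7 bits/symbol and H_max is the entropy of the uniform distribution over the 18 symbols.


H_max = log2(K) = log2(18) = 4.1699 bits/symbol. Redundancy = 1 - H/H_max = 1 - 3.7/4.1699 = 1 - 0.8873 = 0.1127

0.1127


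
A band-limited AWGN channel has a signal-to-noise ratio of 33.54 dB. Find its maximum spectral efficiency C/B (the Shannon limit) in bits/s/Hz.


SNR_linear = 10^(33.54/10) = 2259.4358; C/B = log2(1 + SNR_linear) = log2(1 + 2259.4358) = 11.1424

11.1424 bits/s/Hz


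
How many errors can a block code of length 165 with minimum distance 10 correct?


Correction capability = floor((d-1)/2) = floor((10-1)/2) = 4

4 errors


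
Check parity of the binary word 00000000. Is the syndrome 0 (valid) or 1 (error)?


Syndrome = XOR of all bits = 0 XOR 0 XOR 0 XOR 0 XOR 0 XOR 0 XOR 0 XOR 0 = 0

0


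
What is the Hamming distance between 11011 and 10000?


Count differing positions: . ^ . ^ ^ = 3 differences

3


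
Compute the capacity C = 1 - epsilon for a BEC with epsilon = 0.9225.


C = 1 - epsilon = 1 - 0.9225 = 0.0775

0.0775 bits


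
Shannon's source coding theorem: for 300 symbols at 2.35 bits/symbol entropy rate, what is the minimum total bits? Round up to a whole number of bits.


Minimum bits >= n * H = 300 * 2.35 = 705.0, rounded up to a whole number of bits = 705

705 bits


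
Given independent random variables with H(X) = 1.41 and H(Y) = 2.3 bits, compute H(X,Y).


For independent variables, H(X,Y) = H(X) + H(Y) = 1.41 + 2.3 = 3.71

3.71 bits


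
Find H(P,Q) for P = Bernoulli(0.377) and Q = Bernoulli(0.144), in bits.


H(P,Q) = -p*log2(q) - (1-p)*log2(1-q). -0.377*log2(0.144) = 1.054039; -0.623*log2(0.856) = 0.139750. H(P,Q) = 1.054039 + 0.139750 = 1.1938

1.1938 bits


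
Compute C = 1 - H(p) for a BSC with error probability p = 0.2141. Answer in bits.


H(p) = -p*log2(p) - (1-p)*log2(1-p) = -0.2141*log2(0.2141) - 0.7859*log2(0.7859) = 0.476082 + 0.273165 = 0.7492. C = 1 - H(p) = 1 - 0.7492 = 0.2508

0.2508 bits


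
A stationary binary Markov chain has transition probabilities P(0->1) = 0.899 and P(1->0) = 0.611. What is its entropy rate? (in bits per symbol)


Stationary distribution: pi_0 = p10/(p01+p10) = 0.4046, pi_1 = 0.5954. Entropy rate H' = pi_0*H(p01) + pi_1*H(p10) = 0.4046*0.4722 + 0.5954*0.9642 = 0.7651

0.7651 bits/symbol


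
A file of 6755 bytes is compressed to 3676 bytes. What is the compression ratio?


Ratio = original / compressed = 6755 / 3676 = 1.8376

1.8376


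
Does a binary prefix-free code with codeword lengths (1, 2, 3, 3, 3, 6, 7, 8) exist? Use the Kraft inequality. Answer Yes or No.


Kraft sum = sum(2^(-l_i)) = 1.1523, need <= 1. Result: violated (a binary prefix-free code with these lengths cannot exist)

No


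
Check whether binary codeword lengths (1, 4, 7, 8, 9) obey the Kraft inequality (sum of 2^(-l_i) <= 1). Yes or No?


Kraft sum = sum(2^(-l_i)) = 0.5762, need <= 1. Result: satisfied (a binary prefix-free code with these lengths exists)

Yes


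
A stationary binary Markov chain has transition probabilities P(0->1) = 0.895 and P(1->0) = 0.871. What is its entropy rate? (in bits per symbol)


Stationary distribution: pi_0 = p10/(p01+p10) = 0.4932, pi_1 = 0.5068. Entropy rate H' = pi_0*H(p01) + pi_1*H(p10) = 0.4932*0.4846 + 0.5068*0.5547 = 0.5201

0.5201 bits/symbol


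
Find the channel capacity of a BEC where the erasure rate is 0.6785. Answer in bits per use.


C = 1 - epsilon = 1 - 0.6785 = 0.3215

0.3215 bits


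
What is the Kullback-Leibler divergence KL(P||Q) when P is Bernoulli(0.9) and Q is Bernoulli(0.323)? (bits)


KL = p*log2(p/q) + (1-p)*log2((1-p)/(1-q)) = 0.9*log2(0.9/0.323) + 0.1*log2(0.1/0.677) = 1.0546

1.0546 bits


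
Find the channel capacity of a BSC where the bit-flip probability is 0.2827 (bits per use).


H(p) = -p*log2(p) - (1-p)*log2(1-p) = -0.2827*log2(0.2827) - 0.7173*log2(0.7173) = 0.515265 + 0.343839 = 0.8591. C = 1 - H(p) = 1 - 0.8591 = 0.1409

0.1409 bits


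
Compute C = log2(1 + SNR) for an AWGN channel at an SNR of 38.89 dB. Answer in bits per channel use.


SNR_linear = 10^(38.89/10) = 7744.618; C = log2(1 + SNR_linear) = log2(1 + 7744.618) = 12.9192

12.9192 bits/channel use


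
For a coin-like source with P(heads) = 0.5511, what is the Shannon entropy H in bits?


H = -p*log2(p) - (1-p)*log2(1-p). -0.5511*log2(0.5511) = 0.473733; -0.4489*log2(0.4489) = 0.518719. H = 0.473733 + 0.518719 = 0.9925

0.9925 bits


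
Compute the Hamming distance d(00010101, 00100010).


Count differing positions: . . ^ ^ . ^ ^ ^ = 5 differences

5


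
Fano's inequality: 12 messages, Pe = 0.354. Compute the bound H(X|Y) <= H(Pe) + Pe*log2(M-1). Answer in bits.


H(Pe) = -Pe*log2(Pe) - (1-Pe)*log2(1-Pe) = -0.354*log2(0.354) - 0.646*log2(0.646) = 0.530355 + 0.407234 = 0.9376. Pe*log2(M-1) = 0.354*log2(11) = 1.224639. Bound = H(Pe) + Pe*log2(M-1) = 0.530355 + 0.407234 + 1.224639 = 2.1622

2.1622 bits


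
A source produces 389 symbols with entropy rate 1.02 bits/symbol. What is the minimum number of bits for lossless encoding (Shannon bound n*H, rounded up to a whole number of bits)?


Minimum bits >= n * H = 389 * 1.02 = 396.78, rounded up to a whole number of bits = 397

397 bits


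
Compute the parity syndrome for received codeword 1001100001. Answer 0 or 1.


Syndrome = XOR of all bits = 1 XOR 0 XOR 0 XOR 1 XOR 1 XOR 0 XOR 0 XOR 0 XOR 0 XOR 1 = 0

0


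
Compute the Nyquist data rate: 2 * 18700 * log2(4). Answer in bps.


Rate = 2 * B * log2(M) = 2 * 18700 * 2.0 = 74800.0

74800.0 bps


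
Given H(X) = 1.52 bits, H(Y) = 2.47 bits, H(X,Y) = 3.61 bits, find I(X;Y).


I(X;Y) = H(X) + H(Y) - H(X,Y) = 1.52 + 2.47 - 3.61 = 0.38

0.38 bits


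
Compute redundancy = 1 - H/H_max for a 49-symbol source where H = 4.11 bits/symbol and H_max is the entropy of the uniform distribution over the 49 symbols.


H_max = log2(K) = log2(49) = 5.6147 bits/symbol. Redundancy = 1 - H/H_max = 1 - 4.11/5.6147 = 1 - 0.732 = 0.268

0.268


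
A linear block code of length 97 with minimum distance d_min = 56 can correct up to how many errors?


Correction capability = floor((d-1)/2) = floor((56-1)/2) = 27

27 errors


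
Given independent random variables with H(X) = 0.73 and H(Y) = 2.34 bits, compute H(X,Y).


For independent variables, H(X,Y) = H(X) + H(Y) = 0.73 + 2.34 = 3.07

3.07 bits


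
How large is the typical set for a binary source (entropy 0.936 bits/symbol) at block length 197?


log2|A_typical| = nH = 197 * 0.936 = 184.392, so |A_typical| ~ 2^184.392 = 3.218e+55

3.218e+55


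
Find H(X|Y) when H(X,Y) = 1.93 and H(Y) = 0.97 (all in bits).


H(X|Y) = H(X,Y) - H(Y) = 1.93 - 0.97 = 0.96

0.96 bits


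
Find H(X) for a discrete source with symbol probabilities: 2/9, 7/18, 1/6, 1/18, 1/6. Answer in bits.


H = -sum(p_i * log2(p_i)). Terms: -(2/9)*log2(2/9) = 0.482206; -(7/18)*log2(7/18) = 0.529888; -(1/6)*log2(1/6) = 0.430827; -(1/18)*log2(1/18) = 0.231663; -(1/6)*log2(1/6) = 0.430827. H = 0.482206 + 0.529888 + 0.430827 + 0.231663 + 0.430827 = 2.1054

2.1054 bits


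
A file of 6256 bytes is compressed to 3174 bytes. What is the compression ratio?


Ratio = original / compressed = 6256 / 3174 = 1.971

1.971


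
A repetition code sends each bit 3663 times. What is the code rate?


Rate = k/n = 1/3663

1/3663


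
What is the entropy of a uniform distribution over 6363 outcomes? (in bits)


H = log2(n) = log2(6363) = 12.6355

12.6355 bits


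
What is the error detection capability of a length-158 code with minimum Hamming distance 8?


Detection capability = d_min - 1 = 8 - 1 = 7

7 errors


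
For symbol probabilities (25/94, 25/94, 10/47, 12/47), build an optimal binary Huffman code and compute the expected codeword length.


Huffman construction (repeatedly merge the two least-probable nodes; each merge adds 1 bit to every symbol beneath it): 10/47 + 12/47 = 22/47; 25/94 + 25/94 = 25/47; 22/47 + 25/47 = 1. Resulting codeword lengths (in the order the probabilities were given): (2, 2, 2, 2). L_avg = sum(p_i * l_i) = 25/94*2 + 25/94*2 + 10/47*2 + 12/47*2 = 2

2.0 bits


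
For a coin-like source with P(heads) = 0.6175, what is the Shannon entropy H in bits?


H = -p*log2(p) - (1-p)*log2(1-p). -0.6175*log2(0.6175) = 0.429464; -0.3825*log2(0.3825) = 0.530324. H = 0.429464 + 0.530324 = 0.9598

0.9598 bits


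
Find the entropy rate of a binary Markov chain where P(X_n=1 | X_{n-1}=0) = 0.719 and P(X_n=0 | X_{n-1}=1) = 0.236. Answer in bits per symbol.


Stationary distribution: pi_0 = p10/(p01+p10) = 0.2471, pi_1 = 0.7529. Entropy rate H' = pi_0*H(p01) + pi_1*H(p10) = 0.2471*0.8568 + 0.7529*0.7883 = 0.8052

0.8052 bits/symbol


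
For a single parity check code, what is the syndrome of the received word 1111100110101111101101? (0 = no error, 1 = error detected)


Syndrome = XOR of all bits = 1 XOR 1 XOR 1 XOR 1 XOR 1 XOR 0 XOR 0 XOR 1 XOR 1 XOR 0 XOR 1 XOR 0 XOR 1 XOR 1 XOR 1 XOR 1 XOR 1 XOR 0 XOR 1 XOR 1 XOR 0 XOR 1 = 0

0


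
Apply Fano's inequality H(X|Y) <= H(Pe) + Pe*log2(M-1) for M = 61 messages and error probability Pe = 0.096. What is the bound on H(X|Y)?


H(Pe) = -Pe*log2(Pe) - (1-Pe)*log2(1-Pe) = -0.096*log2(0.096) - 0.904*log2(0.904) = 0.324559 + 0.131627 = 0.4562. Pe*log2(M-1) = 0.096*log2(60) = 0.567061. Bound = H(Pe) + Pe*log2(M-1) = 0.324559 + 0.131627 + 0.567061 = 1.0232

1.0232 bits


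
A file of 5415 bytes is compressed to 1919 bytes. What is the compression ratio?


Ratio = original / compressed = 5415 / 1919 = 2.8218

2.8218


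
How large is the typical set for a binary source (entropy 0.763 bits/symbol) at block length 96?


log2|A_typical| = nH = 96 * 0.763 = 73.248, so |A_typical| ~ 2^73.248 = 1.122e+22

1.122e+22


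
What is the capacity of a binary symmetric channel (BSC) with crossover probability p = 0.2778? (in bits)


H(p) = -p*log2(p) - (1-p)*log2(1-p) = -0.2778*log2(0.2778) - 0.7222*log2(0.7222) = 0.513341 + 0.339094 = 0.8524. C = 1 - H(p) = 1 - 0.8524 = 0.1476

0.1476 bits


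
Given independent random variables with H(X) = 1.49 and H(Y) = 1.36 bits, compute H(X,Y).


For independent variables, H(X,Y) = H(X) + H(Y) = 1.49 + 1.36 = 2.85

2.85 bits


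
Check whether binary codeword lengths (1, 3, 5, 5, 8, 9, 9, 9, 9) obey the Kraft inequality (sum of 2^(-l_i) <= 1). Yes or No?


Kraft sum = sum(2^(-l_i)) = 0.6992, need <= 1. Result: satisfied (a binary prefix-free code with these lengths exists)

Yes


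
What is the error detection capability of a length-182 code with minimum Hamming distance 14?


Detection capability = d_min - 1 = 14 - 1 = 13

13 errors


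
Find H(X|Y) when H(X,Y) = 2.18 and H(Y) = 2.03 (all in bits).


H(X|Y) = H(X,Y) - H(Y) = 2.18 - 2.03 = 0.15

0.15 bits


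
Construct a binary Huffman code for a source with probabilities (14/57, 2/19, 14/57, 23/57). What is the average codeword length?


Huffman construction (repeatedly merge the two least-probable nodes; each merge adds 1 bit to every symbol beneath it): 2/19 + 14/57 = 20/57; 14/57 + 20/57 = 34/57; 23/57 + 34/57 = 1. Resulting codeword lengths (in the order the probabilities were given): (3, 3, 2, 1). L_avg = sum(p_i * l_i) = 14/57*3 + 2/19*3 + 14/57*2 + 23/57*1 = 37/19 = 1.9474

1.9474 bits


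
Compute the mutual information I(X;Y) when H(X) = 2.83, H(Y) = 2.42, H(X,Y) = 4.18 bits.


I(X;Y) = H(X) + H(Y) - H(X,Y) = 2.83 + 2.42 - 4.18 = 1.07

1.07 bits


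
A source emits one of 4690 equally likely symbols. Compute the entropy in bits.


H = log2(n) = log2(4690) = 12.1954

12.1954 bits


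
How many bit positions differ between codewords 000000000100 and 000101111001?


Count differing positions: . . . ^ . ^ ^ ^ ^ ^ . ^ = 7 differences

7


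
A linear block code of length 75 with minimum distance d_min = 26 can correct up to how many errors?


Correction capability = floor((d-1)/2) = floor((26-1)/2) = 12

12 errors


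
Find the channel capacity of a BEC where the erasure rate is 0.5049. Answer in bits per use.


C = 1 - epsilon = 1 - 0.5049 = 0.4951

0.4951 bits


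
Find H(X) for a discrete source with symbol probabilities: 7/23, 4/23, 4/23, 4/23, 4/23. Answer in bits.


H = -sum(p_i * log2(p_i)). Terms: -(7/23)*log2(7/23) = 0.522324; -(4/23)*log2(4/23) = 0.438880; -(4/23)*log2(4/23) = 0.438880; -(4/23)*log2(4/23) = 0.438880; -(4/23)*log2(4/23) = 0.438880. H = 0.522324 + 0.438880 + 0.438880 + 0.438880 + 0.438880 = 2.2778

2.2778 bits


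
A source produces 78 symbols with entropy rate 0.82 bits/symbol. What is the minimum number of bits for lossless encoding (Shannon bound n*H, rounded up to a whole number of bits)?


Minimum bits >= n * H = 78 * 0.82 = 63.96, rounded up to a whole number of bits = 64

64 bits


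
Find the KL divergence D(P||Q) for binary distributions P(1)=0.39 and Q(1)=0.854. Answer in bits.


KL = p*log2(p/q) + (1-p)*log2((1-p)/(1-q)) = 0.39*log2(0.39/0.854) + 0.61*log2(0.61/0.146) = 0.8173

0.8173 bits


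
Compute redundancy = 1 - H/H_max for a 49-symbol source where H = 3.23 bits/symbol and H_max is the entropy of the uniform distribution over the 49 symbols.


H_max = log2(K) = log2(49) = 5.6147 bits/symbol. Redundancy = 1 - H/H_max = 1 - 3.23/5.6147 = 1 - 0.5753 = 0.4247

0.4247


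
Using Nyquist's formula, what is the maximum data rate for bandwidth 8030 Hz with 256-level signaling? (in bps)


Rate = 2 * B * log2(M) = 2 * 8030 * 8.0 = 128480.0

128480.0 bps


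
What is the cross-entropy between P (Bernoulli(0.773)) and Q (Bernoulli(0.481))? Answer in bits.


H(P,Q) = -p*log2(q) - (1-p)*log2(1-q). -0.773*log2(0.481) = 0.816204; -0.227*log2(0.519) = 0.214786. H(P,Q) = 0.816204 + 0.214786 = 1.031

1.031 bits


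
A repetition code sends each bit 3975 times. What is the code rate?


Rate = k/n = 1/3975

1/3975


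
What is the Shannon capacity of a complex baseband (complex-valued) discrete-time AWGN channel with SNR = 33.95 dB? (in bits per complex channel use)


SNR_linear = 10^(33.95/10) = 2483.1331; C = log2(1 + SNR_linear) = log2(1 + 2483.1331) = 11.2785

11.2785 bits/channel use


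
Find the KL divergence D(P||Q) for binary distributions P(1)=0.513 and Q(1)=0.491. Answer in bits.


KL = p*log2(p/q) + (1-p)*log2((1-p)/(1-q)) = 0.513*log2(0.513/0.491) + 0.487*log2(0.487/0.509) = 0.0014

0.0014 bits


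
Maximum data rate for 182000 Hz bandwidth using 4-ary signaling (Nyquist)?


Rate = 2 * B * log2(M) = 2 * 182000 * 2.0 = 728000.0

728000.0 bps


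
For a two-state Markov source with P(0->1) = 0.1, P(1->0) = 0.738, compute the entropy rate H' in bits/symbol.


Stationary distribution: pi_0 = p10/(p01+p10) = 0.8807, pi_1 = 0.1193. Entropy rate H' = pi_0*H(p01) + pi_1*H(p10) = 0.8807*0.469 + 0.1193*0.8297 = 0.512

0.512 bits/symbol


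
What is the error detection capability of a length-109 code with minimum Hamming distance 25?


Detection capability = d_min - 1 = 25 - 1 = 24

24 errors


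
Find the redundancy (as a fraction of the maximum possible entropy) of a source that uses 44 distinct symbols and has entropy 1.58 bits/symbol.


H_max = log2(K) = log2(44) = 5.4594 bits/symbol. Redundancy = 1 - H/H_max = 1 - 1.58/5.4594 = 1 - 0.2894 = 0.7106

0.7106


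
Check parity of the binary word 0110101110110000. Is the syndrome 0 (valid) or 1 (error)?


Syndrome = XOR of all bits = 0 XOR 1 XOR 1 XOR 0 XOR 1 XOR 0 XOR 1 XOR 1 XOR 1 XOR 0 XOR 1 XOR 1 XOR 0 XOR 0 XOR 0 XOR 0 = 0

0


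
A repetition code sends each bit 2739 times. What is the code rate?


Rate = k/n = 1/2739

1/2739


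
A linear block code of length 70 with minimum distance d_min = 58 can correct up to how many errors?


Correction capability = floor((d-1)/2) = floor((58-1)/2) = 28

28 errors


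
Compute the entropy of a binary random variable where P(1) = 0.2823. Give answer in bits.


H = -p*log2(p) - (1-p)*log2(1-p). -0.2823*log2(0.2823) = 0.515113; -0.7177*log2(0.7177) = 0.343453. H = 0.515113 + 0.343453 = 0.8586

0.8586 bits


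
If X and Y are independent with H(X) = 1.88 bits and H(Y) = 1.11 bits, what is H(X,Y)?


For independent variables, H(X,Y) = H(X) + H(Y) = 1.88 + 1.11 = 2.99

2.99 bits


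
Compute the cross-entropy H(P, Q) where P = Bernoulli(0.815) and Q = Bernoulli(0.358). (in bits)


H(P,Q) = -p*log2(q) - (1-p)*log2(1-q). -0.815*log2(0.358) = 1.207804; -0.185*log2(0.642) = 0.118281. H(P,Q) = 1.207804 + 0.118281 = 1.3261

1.3261 bits


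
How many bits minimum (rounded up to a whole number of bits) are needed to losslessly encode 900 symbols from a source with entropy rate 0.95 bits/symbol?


Minimum bits >= n * H = 900 * 0.95 = 855.0, rounded up to a whole number of bits = 855

855 bits


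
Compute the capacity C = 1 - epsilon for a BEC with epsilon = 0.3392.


C = 1 - epsilon = 1 - 0.3392 = 0.6608

0.6608 bits


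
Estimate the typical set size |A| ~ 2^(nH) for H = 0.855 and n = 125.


log2|A_typical| = nH = 125 * 0.855 = 106.875, so |A_typical| ~ 2^106.875 = 1.488e+32

1.488e+32


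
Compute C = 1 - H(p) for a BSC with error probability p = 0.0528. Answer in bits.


H(p) = -p*log2(p) - (1-p)*log2(1-p) = -0.0528*log2(0.0528) - 0.9472*log2(0.9472) = 0.224047 + 0.074127 = 0.2982. C = 1 - H(p) = 1 - 0.2982 = 0.7018

0.7018 bits


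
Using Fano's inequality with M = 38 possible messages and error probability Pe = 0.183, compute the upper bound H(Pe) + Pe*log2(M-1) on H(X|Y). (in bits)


H(Pe) = -Pe*log2(Pe) - (1-Pe)*log2(1-Pe) = -0.183*log2(0.183) - 0.817*log2(0.817) = 0.448365 + 0.238231 = 0.6866. Pe*log2(M-1) = 0.183*log2(37) = 0.953330. Bound = H(Pe) + Pe*log2(M-1) = 0.448365 + 0.238231 + 0.953330 = 1.6399

1.6399 bits


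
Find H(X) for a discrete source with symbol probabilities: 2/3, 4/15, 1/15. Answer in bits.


H = -sum(p_i * log2(p_i)). Terms: -(2/3)*log2(2/3) = 0.389975; -(4/15)*log2(4/15) = 0.508504; -(1/15)*log2(1/15) = 0.260459. H = 0.389975 + 0.508504 + 0.260459 = 1.1589

1.1589 bits


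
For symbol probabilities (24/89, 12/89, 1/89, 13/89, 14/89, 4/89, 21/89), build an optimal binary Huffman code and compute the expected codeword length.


Huffman construction (repeatedly merge the two least-probable nodes; each merge adds 1 bit to every symbol beneath it): 1/89 + 4/89 = 5/89; 5/89 + 12/89 = 17/89; 13/89 + 14/89 = 27/89; 17/89 + 21/89 = 38/89; 24/89 + 27/89 = 51/89; 38/89 + 51/89 = 1. Resulting codeword lengths (in the order the probabilities were given): (2, 3, 4, 3, 3, 4, 2). L_avg = sum(p_i * l_i) = 24/89*2 + 12/89*3 + 1/89*4 + 13/89*3 + 14/89*3 + 4/89*4 + 21/89*2 = 227/89 = 2.5506

2.5506 bits


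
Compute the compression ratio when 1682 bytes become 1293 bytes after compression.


Ratio = original / compressed = 1682 / 1293 = 1.3009

1.3009


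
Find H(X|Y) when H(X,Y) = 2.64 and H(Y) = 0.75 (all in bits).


H(X|Y) = H(X,Y) - H(Y) = 2.64 - 0.75 = 1.89

1.89 bits


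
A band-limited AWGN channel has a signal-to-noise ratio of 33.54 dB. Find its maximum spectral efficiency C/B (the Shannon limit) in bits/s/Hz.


SNR_linear = 10^(33.54/10) = 2259.4358; C/B = log2(1 + SNR_linear) = log2(1 + 2259.4358) = 11.1424

11.1424 bits/s/Hz


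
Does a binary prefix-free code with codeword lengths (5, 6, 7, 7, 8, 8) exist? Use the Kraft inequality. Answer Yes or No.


Kraft sum = sum(2^(-l_i)) = 0.0703, need <= 1. Result: satisfied (a binary prefix-free code with these lengths exists)

Yes
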